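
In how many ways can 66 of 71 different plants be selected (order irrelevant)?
C(71,66) = 71!/(66!×5!) = 13019909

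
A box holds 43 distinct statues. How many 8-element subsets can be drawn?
C(43,8) = 43!/(8!×35!) = 145008513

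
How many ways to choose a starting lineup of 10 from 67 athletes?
C(67,10) = 67!/(10!×57!) = 247994680648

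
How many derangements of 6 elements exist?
!6 = Σ_{j=0}^{6} (-1)^j·6!/j! = 720 - 720 + 360 - 120 + 30 - 6 + 1 = 265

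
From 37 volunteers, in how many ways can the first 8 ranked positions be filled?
P(37,8) = 37!/(37-8)! = 1556675366400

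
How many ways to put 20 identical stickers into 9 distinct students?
C(20+9-1, 9-1) = C(28, 8) = 3108105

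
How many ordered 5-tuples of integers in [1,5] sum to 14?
Coefficient of x^14 in (x + x² + ... + x^5)^5. By inclusion-exclusion on dice exceeding 5: Σ_j (-1)^j C(5,j)·C(14-1-5j, 4) = C(5,0)·C(13,4) - C(5,1)·C(8,4) = 1·715 - 5·70 = 365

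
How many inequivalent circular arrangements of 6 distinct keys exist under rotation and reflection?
(6-1)!/2 = 120/2 = 60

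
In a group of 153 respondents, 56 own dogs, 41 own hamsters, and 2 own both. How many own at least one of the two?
|A∪B| = |A| + |B| - |A∩B| = 56 + 41 - 2 = 95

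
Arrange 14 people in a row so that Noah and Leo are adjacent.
Treat as block: (14-1)! × 2! = 6227020800 × 2 = 12454041600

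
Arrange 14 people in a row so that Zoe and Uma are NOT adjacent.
Total - adjacent = 14! - (14-1)!×2 = 87178291200 - 12454041600 = 74724249600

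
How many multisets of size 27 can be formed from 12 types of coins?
C(27+12-1, 12-1) = C(38, 11) = 1203322288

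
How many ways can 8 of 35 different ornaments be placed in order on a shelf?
P(35,8) = 35!/(35-8)! = 948964262400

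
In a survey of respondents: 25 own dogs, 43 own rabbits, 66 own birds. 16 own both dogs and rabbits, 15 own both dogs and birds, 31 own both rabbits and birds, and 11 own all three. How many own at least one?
|A∪B∪C| = 25+43+66-16-15-31+11 = 83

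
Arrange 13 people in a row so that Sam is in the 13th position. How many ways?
Fix one position: (13-1)! = 479001600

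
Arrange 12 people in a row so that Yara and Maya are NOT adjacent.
Total - adjacent = 12! - (12-1)!×2 = 479001600 - 79833600 = 399168000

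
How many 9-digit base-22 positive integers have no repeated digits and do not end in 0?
Last digit: 21 nonzero choices. First digit: 20 (nonzero, ≠last). Middle 7: P(20,7) = 390700800. Total = 164094336000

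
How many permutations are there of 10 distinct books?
10! = 3628800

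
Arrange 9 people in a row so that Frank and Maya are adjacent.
Treat as block: (9-1)! × 2! = 40320 × 2 = 80640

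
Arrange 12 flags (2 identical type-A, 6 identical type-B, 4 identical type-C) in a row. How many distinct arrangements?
12! / (2! × 6! × 4!) = 13860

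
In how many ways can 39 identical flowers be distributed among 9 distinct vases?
C(39+9-1, 9-1) = C(47, 8) = 314457495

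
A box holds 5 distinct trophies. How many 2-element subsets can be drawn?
C(5,2) = 5!/(2!×3!) = 10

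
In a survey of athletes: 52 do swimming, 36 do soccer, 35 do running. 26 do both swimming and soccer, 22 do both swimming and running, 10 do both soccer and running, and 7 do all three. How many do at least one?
|A∪B∪C| = 52+36+35-26-22-10+7 = 72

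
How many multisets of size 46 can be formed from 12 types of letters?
C(46+12-1, 12-1) = C(57, 11) = 184509266760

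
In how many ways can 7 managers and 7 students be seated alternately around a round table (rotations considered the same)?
Fix one of the managers: (7-1)! ways for the remaining managers, × 7! ways for the students = 720 × 5040 = 3628800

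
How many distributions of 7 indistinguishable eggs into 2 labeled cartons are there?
C(7+2-1, 2-1) = C(8, 1) = 8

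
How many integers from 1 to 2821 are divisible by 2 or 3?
⌊2821/2⌋ + ⌊2821/3⌋ - ⌊2821/6⌋ = 1410 + 940 - 470 = 1880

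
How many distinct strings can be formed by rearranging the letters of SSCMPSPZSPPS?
12! / (1! × 1! × 4! × 1! × 5!) = 166320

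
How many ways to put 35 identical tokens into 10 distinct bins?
C(35+10-1, 10-1) = C(44, 9) = 708930508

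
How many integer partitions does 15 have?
Pentagonal recurrence p(n) = p(n-1) + p(n-2) - p(n-5) - p(n-7) + p(n-12) + p(n-15) - ... gives p(0..14) = 1, 1, 2, 3, 5, 7, 11, 15, 22, 30, 42, 56, 77, 101, 135. p(15) = p(14) + p(13) - p(10) - p(8) + p(3) + p(0) = 135 + 101 - 42 - 22 + 3 + 1 = 176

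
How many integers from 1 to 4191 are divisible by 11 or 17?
⌊4191/11⌋ + ⌊4191/17⌋ - ⌊4191/187⌋ = 381 + 246 - 22 = 605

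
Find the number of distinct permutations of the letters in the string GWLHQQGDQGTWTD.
14! / (1! × 3! × 2! × 3! × 1! × 2! × 2!) = 302702400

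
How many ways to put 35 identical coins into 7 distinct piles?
C(35+7-1, 7-1) = C(41, 6) = 4496388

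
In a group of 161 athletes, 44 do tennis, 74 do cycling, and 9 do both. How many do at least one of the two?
|A∪B| = |A| + |B| - |A∩B| = 44 + 74 - 9 = 109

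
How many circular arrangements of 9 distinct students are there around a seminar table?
Circular: fix one position, arrange the rest. (9-1)! = 40320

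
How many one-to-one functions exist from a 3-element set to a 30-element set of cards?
P(30,3) = 30!/(30-3)! = 24360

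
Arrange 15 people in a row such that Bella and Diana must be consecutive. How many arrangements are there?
Treat the 2 as one block: (15-2+1)! × 2! = 87178291200 × 2 = 174356582400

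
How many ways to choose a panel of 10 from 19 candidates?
C(19,10) = 19!/(10!×9!) = 92378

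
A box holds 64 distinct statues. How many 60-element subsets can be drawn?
C(64,60) = 64!/(60!×4!) = 635376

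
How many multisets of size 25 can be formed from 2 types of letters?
C(25+2-1, 2-1) = C(26, 1) = 26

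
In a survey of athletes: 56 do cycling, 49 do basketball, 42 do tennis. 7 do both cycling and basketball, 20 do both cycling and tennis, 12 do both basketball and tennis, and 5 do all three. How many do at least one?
|A∪B∪C| = 56+49+42-7-20-12+5 = 113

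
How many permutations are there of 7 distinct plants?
7! = 5040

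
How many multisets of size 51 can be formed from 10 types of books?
C(51+10-1, 10-1) = C(60, 9) = 14783142660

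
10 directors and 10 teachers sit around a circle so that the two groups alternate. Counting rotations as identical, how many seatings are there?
Fix one of the directors: (10-1)! ways for the remaining directors, × 10! ways for the teachers = 362880 × 3628800 = 1316818944000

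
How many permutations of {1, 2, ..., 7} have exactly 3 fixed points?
Choose the 3 fixed points C(7,3) = 35, derange the rest: !4 = Σ_{j=0}^{4} (-1)^j·4!/j! = 24 - 24 + 12 - 4 + 1 = 9. Product = 35 × 9 = 315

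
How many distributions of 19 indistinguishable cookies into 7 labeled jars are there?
C(19+7-1, 7-1) = C(25, 6) = 177100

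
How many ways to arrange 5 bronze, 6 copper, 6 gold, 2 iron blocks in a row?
19! / (5! × 6! × 6! × 2!) = 977728752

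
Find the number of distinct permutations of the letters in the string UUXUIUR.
7! / (1! × 1! × 1! × 4!) = 210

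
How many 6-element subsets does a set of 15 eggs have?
C(15,6) = 15!/(6!×9!) = 5005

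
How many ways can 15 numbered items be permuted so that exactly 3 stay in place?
Choose the 3 fixed points C(15,3) = 455, derange the rest: !12 = Σ_{j=0}^{12} (-1)^j·12!/j! = 479001600 - 479001600 + 239500800 - 79833600 + 19958400 - 3991680 + 665280 - 95040 + 11880 - 1320 + 132 - 12 + 1 = 176214841. Product = 455 × 176214841 = 80177752655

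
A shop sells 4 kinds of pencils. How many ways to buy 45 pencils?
C(45+4-1, 4-1) = C(48, 3) = 17296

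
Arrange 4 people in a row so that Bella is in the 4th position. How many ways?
Fix one position: (4-1)! = 6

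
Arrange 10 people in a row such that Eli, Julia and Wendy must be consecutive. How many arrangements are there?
Treat the 3 as one block: (10-3+1)! × 3! = 40320 × 6 = 241920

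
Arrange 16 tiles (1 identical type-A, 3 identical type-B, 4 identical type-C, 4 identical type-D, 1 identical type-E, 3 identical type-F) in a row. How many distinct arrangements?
16! / (1! × 3! × 4! × 4! × 1! × 3!) = 1009008000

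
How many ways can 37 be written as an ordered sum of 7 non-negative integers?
C(37+7-1, 7-1) = C(43, 6) = 6096454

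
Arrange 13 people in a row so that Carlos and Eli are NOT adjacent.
Total - adjacent = 13! - (13-1)!×2 = 6227020800 - 958003200 = 5269017600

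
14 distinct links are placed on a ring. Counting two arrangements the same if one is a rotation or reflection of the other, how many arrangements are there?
(14-1)!/2 = 6227020800/2 = 3113510400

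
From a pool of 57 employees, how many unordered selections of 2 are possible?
C(57,2) = 57!/(2!×55!) = 1596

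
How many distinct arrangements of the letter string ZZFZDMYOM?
9! / (1! × 1! × 3! × 1! × 1! × 2!) = 30240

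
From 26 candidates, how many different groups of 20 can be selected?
C(26,20) = 26!/(20!×6!) = 230230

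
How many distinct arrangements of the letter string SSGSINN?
7! / (3! × 1! × 1! × 2!) = 420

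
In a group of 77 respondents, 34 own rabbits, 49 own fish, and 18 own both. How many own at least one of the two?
|A∪B| = |A| + |B| - |A∩B| = 34 + 49 - 18 = 65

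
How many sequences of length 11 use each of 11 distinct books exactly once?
11! = 39916800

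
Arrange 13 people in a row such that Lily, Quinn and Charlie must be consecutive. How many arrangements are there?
Treat the 3 as one block: (13-3+1)! × 3! = 39916800 × 6 = 239500800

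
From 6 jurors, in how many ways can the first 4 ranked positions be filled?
P(6,4) = 6!/(6-4)! = 360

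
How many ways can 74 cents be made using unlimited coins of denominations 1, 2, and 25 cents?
Coefficient of x^74 in 1/(1-x^1) · 1/(1-x^2) · 1/(1-x^25). Case on j = number of 25-cent coins (j = 0..2); remainder r = 74 - 25j is made from {1,2} in ⌊r/2⌋+1 ways. r = 74, 49, 24 → 38 + 25 + 13 = 76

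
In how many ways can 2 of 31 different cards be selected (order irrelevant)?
C(31,2) = 31!/(2!×29!) = 465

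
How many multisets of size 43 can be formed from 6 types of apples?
C(43+6-1, 6-1) = C(48, 5) = 1712304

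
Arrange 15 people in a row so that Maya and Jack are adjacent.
Treat as block: (15-1)! × 2! = 87178291200 × 2 = 174356582400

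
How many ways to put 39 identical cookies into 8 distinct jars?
C(39+8-1, 8-1) = C(46, 7) = 53524680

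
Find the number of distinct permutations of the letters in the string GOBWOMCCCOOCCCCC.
16! / (8! × 1! × 4! × 1! × 1! × 1!) = 21621600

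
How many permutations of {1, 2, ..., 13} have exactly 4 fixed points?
Choose the 4 fixed points C(13,4) = 715, derange the rest: !9 = Σ_{j=0}^{9} (-1)^j·9!/j! = 362880 - 362880 + 181440 - 60480 + 15120 - 3024 + 504 - 72 + 9 - 1 = 133496. Product = 715 × 133496 = 95449640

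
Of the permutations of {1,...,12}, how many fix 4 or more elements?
Exactly j fixed points: C(12,j)·!(12-j); sum over j ≥ 4 (derangement numbers via !m = (m-1)·(!(m-1) + !(m-2)): !0..!8 = 1, 0, 1, 2, 9, 44, 265, 1854, 14833). Σ_{j=4}^{12} C(12,j)·!(12-j) = C(12,4)·!8 + C(12,5)·!7 + C(12,6)·!6 + C(12,7)·!5 + C(12,8)·!4 + C(12,9)·!3 + C(12,10)·!2 + C(12,11)·!1 + C(12,12)·!0 = 495·14833 + 792·1854 + 924·265 + 792·44 + 495·9 + 220·2 + 66·1 + 12·0 + 1·1 = 9095373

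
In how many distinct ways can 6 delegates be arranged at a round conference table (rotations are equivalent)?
Circular: fix one position, arrange the rest. (6-1)! = 120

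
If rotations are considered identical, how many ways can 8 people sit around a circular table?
Circular: fix one position, arrange the rest. (8-1)! = 5040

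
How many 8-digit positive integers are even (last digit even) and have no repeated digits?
Last∈{0,2,4,6,8}. Last=0: 181440. Last nonzero: 4×8×P(8,6) = 645120. Total = 826560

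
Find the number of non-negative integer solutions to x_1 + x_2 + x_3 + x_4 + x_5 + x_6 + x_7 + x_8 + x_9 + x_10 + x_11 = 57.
C(57+11-1, 11-1) = C(67, 10) = 247994680648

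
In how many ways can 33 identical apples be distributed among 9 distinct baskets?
C(33+9-1, 9-1) = C(41, 8) = 95548245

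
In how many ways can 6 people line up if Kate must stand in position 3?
Fix one position: (6-1)! = 120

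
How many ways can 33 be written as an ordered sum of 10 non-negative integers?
C(33+10-1, 10-1) = C(42, 9) = 445891810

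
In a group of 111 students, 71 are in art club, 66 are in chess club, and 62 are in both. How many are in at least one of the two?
|A∪B| = |A| + |B| - |A∩B| = 71 + 66 - 62 = 75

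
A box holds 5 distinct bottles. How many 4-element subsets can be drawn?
C(5,4) = 5!/(4!×1!) = 5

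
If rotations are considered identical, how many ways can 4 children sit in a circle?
Circular: fix one position, arrange the rest. (4-1)! = 6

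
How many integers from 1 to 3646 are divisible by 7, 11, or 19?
⌊3646/7⌋+⌊3646/11⌋+⌊3646/19⌋ - ⌊3646/77⌋-⌊3646/133⌋-⌊3646/209⌋ + ⌊3646/1463⌋ = 520+331+191 - 47-27-17 + 2 = 953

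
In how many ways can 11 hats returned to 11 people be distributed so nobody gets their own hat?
!11 = Σ_{j=0}^{11} (-1)^j·11!/j! = 39916800 - 39916800 + 19958400 - 6652800 + 1663200 - 332640 + 55440 - 7920 + 990 - 110 + 11 - 1 = 14684570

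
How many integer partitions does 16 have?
Pentagonal recurrence p(n) = p(n-1) + p(n-2) - p(n-5) - p(n-7) + p(n-12) + p(n-15) - ... gives p(0..15) = 1, 1, 2, 3, 5, 7, 11, 15, 22, 30, 42, 56, 77, 101, 135, 176. p(16) = p(15) + p(14) - p(11) - p(9) + p(4) + p(1) = 176 + 135 - 56 - 30 + 5 + 1 = 231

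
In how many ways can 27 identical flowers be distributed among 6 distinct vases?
C(27+6-1, 6-1) = C(32, 5) = 201376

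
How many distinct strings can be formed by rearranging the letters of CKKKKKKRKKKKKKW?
15! / (1! × 1! × 12! × 1!) = 2730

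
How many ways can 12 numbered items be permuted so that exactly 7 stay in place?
Choose the 7 fixed points C(12,7) = 792, derange the rest: !5 = Σ_{j=0}^{5} (-1)^j·5!/j! = 120 - 120 + 60 - 20 + 5 - 1 = 44. Product = 792 × 44 = 34848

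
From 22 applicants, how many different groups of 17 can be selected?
C(22,17) = 22!/(17!×5!) = 26334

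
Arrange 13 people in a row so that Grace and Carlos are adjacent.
Treat as block: (13-1)! × 2! = 479001600 × 2 = 958003200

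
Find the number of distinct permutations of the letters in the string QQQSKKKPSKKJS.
13! / (1! × 5! × 3! × 3! × 1!) = 1441440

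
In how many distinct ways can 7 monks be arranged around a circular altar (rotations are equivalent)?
Circular: fix one position, arrange the rest. (7-1)! = 720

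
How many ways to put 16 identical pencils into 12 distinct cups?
C(16+12-1, 12-1) = C(27, 11) = 13037895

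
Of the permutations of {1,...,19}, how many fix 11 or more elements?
Exactly j fixed points: C(19,j)·!(19-j); sum over j ≥ 11 (derangement numbers via !m = (m-1)·(!(m-1) + !(m-2)): !0..!8 = 1, 0, 1, 2, 9, 44, 265, 1854, 14833). Σ_{j=11}^{19} C(19,j)·!(19-j) = C(19,11)·!8 + C(19,12)·!7 + C(19,13)·!6 + C(19,14)·!5 + C(19,15)·!4 + C(19,16)·!3 + C(19,17)·!2 + C(19,18)·!1 + C(19,19)·!0 = 75582·14833 + 50388·1854 + 27132·265 + 11628·44 + 3876·9 + 969·2 + 171·1 + 19·0 + 1·1 = 1222265764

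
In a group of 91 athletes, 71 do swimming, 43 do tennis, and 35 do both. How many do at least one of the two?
|A∪B| = |A| + |B| - |A∩B| = 71 + 43 - 35 = 79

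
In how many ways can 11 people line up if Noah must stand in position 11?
Fix one position: (11-1)! = 3628800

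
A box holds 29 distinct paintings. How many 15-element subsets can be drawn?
C(29,15) = 29!/(15!×14!) = 77558760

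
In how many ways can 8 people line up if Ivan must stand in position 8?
Fix one position: (8-1)! = 5040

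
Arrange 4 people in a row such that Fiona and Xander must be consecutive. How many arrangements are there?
Treat the 2 as one block: (4-2+1)! × 2! = 6 × 2 = 12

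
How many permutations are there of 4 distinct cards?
4! = 24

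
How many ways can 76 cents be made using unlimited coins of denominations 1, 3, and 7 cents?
Coefficient of x^76 in 1/(1-x^1) · 1/(1-x^3) · 1/(1-x^7). Case on j = number of 7-cent coins (j = 0..10); remainder r = 76 - 7j is made from {1,3} in ⌊r/3⌋+1 ways. r = 76, 69, 62, 55, 48, 41, 34, 27, 20, 13, 6 → 26 + 24 + 21 + 19 + 17 + 14 + 12 + 10 + 7 + 5 + 3 = 158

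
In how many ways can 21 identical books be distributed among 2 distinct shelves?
C(21+2-1, 2-1) = C(22, 1) = 22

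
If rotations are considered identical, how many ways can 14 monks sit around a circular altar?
Circular: fix one position, arrange the rest. (14-1)! = 6227020800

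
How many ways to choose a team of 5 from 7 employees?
C(7,5) = 7!/(5!×2!) = 21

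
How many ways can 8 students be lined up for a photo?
8! = 40320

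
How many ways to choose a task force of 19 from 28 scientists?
C(28,19) = 28!/(19!×9!) = 6906900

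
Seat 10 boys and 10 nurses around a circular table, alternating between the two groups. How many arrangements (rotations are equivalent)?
Fix one of the boys: (10-1)! ways for the remaining boys, × 10! ways for the nurses = 362880 × 3628800 = 1316818944000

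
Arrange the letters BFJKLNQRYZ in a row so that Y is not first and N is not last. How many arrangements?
By inclusion-exclusion: 10! - 2×(10-1)! + (10-2)! = 3628800 - 725760 + 40320 = 2943360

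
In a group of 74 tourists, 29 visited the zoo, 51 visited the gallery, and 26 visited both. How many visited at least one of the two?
|A∪B| = |A| + |B| - |A∩B| = 29 + 51 - 26 = 54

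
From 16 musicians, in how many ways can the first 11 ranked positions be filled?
P(16,11) = 16!/(16-11)! = 174356582400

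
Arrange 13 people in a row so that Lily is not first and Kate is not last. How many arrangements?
By inclusion-exclusion: 13! - 2×(13-1)! + (13-2)! = 6227020800 - 958003200 + 39916800 = 5308934400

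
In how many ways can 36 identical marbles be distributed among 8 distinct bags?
C(36+8-1, 8-1) = C(43, 7) = 32224114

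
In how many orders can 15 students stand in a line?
15! = 1307674368000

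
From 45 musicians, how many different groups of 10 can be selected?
C(45,10) = 45!/(10!×35!) = 3190187286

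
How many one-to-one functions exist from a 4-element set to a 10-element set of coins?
P(10,4) = 10!/(10-4)! = 5040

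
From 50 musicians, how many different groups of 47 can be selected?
C(50,47) = 50!/(47!×3!) = 19600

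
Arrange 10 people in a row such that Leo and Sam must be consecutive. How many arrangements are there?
Treat the 2 as one block: (10-2+1)! × 2! = 362880 × 2 = 725760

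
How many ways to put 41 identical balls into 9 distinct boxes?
C(41+9-1, 9-1) = C(49, 8) = 450978066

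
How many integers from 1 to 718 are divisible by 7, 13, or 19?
⌊718/7⌋+⌊718/13⌋+⌊718/19⌋ - ⌊718/91⌋-⌊718/133⌋-⌊718/247⌋ + ⌊718/1729⌋ = 102+55+37 - 7-5-2 + 0 = 180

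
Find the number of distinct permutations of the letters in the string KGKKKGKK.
8! / (6! × 2!) = 28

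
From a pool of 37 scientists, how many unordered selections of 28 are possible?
C(37,28) = 37!/(28!×9!) = 124403620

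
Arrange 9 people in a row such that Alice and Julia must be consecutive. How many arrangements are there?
Treat the 2 as one block: (9-2+1)! × 2! = 40320 × 2 = 80640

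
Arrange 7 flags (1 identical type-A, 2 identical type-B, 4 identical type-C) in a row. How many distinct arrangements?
7! / (1! × 2! × 4!) = 105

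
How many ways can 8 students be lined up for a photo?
8! = 40320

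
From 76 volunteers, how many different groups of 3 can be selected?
C(76,3) = 76!/(3!×73!) = 70300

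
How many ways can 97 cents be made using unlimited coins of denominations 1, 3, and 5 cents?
Coefficient of x^97 in 1/(1-x^1) · 1/(1-x^3) · 1/(1-x^5). Case on j = number of 5-cent coins (j = 0..19); remainder r = 97 - 5j is made from {1,3} in ⌊r/3⌋+1 ways. r = 97, 92, 87, 82, 77, 72, 67, 62, 57, 52, 47, 42, 37, 32, 27, 22, 17, 12, 7, 2 → 33 + 31 + 30 + 28 + 26 + 25 + 23 + 21 + 20 + 18 + 16 + 15 + 13 + 11 + 10 + 8 + 6 + 5 + 3 + 1 = 343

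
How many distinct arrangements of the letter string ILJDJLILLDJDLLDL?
16! / (2! × 4! × 3! × 7!) = 14414400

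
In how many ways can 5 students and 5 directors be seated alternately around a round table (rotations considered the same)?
Fix one of the students: (5-1)! ways for the remaining students, × 5! ways for the directors = 24 × 120 = 2880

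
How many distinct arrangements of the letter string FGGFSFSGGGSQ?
12! / (5! × 1! × 3! × 3!) = 110880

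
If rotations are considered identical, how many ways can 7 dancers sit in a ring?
Circular: fix one position, arrange the rest. (7-1)! = 720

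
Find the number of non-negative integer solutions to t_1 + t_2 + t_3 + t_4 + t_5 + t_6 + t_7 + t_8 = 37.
C(37+8-1, 8-1) = C(44, 7) = 38320568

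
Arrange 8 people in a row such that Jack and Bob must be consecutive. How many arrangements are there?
Treat the 2 as one block: (8-2+1)! × 2! = 5040 × 2 = 10080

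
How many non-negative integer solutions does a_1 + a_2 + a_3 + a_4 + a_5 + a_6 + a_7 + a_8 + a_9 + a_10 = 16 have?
C(16+10-1, 10-1) = C(25, 9) = 2042975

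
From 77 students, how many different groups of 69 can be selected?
C(77,69) = 77!/(69!×8!) = 21042072975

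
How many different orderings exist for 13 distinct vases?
13! = 6227020800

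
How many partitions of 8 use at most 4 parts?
By conjugation, equals partitions of 8 into parts ≤ 4. Let r_j(i) = number of partitions of i into parts ≤ j, for i = 0..8. r_1(i) = 1 for all i; r_j(i) = r_{j-1}(i) + r_j(i-j). Rows j = 2..4: ≤2: 1 1 2 2 3 3 4 4 5; ≤3: 1 1 2 3 4 5 7 8 10; ≤4: 1 1 2 3 5 6 9 11 15. r_4(8) = 15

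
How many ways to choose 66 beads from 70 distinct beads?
C(70,66) = 70!/(66!×4!) = 916895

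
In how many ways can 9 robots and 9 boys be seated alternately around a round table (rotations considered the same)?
Fix one of the robots: (9-1)! ways for the remaining robots, × 9! ways for the boys = 40320 × 362880 = 14631321600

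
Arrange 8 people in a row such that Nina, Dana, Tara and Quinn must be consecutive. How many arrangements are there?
Treat the 4 as one block: (8-4+1)! × 4! = 120 × 24 = 2880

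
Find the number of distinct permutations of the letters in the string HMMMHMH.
7! / (3! × 4!) = 35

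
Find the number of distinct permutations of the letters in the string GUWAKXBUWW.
10! / (1! × 2! × 1! × 1! × 1! × 3! × 1!) = 302400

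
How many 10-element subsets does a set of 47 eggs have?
C(47,10) = 47!/(10!×37!) = 5178066751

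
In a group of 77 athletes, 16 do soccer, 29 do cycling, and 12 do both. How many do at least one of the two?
|A∪B| = |A| + |B| - |A∩B| = 16 + 29 - 12 = 33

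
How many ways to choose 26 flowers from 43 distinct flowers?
C(43,26) = 43!/(26!×17!) = 421171648758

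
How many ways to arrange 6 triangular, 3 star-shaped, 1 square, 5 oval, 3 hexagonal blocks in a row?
18! / (6! × 3! × 1! × 5! × 3!) = 2058376320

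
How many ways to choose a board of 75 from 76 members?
C(76,75) = 76!/(75!×1!) = 76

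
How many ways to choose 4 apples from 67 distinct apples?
C(67,4) = 67!/(4!×63!) = 766480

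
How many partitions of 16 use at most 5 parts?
By conjugation, equals partitions of 16 into parts ≤ 5. Let r_j(i) = number of partitions of i into parts ≤ j, for i = 0..16. r_1(i) = 1 for all i; r_j(i) = r_{j-1}(i) + r_j(i-j). Rows j = 2..5: ≤2: 1 1 2 2 3 3 4 4 5 5 6 6 7 7 8 8 9; ≤3: 1 1 2 3 4 5 7 8 10 12 14 16 19 21 24 27 30; ≤4: 1 1 2 3 5 6 9 11 15 18 23 27 34 39 47 54 64; ≤5: 1 1 2 3 5 7 10 13 18 23 30 37 47 57 70 84 101. r_5(16) = 101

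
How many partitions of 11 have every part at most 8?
Let r_j(i) = number of partitions of i into parts ≤ j, for i = 0..11. r_1(i) = 1 for all i; r_j(i) = r_{j-1}(i) + r_j(i-j). Rows j = 2..8: ≤2: 1 1 2 2 3 3 4 4 5 5 6 6; ≤3: 1 1 2 3 4 5 7 8 10 12 14 16; ≤4: 1 1 2 3 5 6 9 11 15 18 23 27; ≤5: 1 1 2 3 5 7 10 13 18 23 30 37; ≤6: 1 1 2 3 5 7 11 14 20 26 35 44; ≤7: 1 1 2 3 5 7 11 15 21 28 38 49; ≤8: 1 1 2 3 5 7 11 15 22 29 40 52. r_8(11) = 52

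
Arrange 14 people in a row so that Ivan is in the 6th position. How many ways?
Fix one position: (14-1)! = 6227020800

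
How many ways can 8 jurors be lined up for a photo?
8! = 40320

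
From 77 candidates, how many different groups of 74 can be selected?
C(77,74) = 77!/(74!×3!) = 73150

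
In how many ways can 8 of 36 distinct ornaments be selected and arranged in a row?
P(36,8) = 36!/(36-8)! = 1220096908800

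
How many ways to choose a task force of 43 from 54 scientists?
C(54,43) = 54!/(43!×11!) = 95722852680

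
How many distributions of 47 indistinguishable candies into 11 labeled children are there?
C(47+11-1, 11-1) = C(57, 10) = 43183019880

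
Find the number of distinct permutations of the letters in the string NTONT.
5! / (2! × 2! × 1!) = 30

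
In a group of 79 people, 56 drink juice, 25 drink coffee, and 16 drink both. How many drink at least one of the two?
|A∪B| = |A| + |B| - |A∩B| = 56 + 25 - 16 = 65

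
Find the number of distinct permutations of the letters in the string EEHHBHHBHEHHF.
13! / (3! × 7! × 2! × 1!) = 102960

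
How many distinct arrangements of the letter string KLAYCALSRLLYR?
13! / (2! × 1! × 2! × 1! × 2! × 4! × 1!) = 32432400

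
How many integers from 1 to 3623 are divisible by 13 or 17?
⌊3623/13⌋ + ⌊3623/17⌋ - ⌊3623/221⌋ = 278 + 213 - 16 = 475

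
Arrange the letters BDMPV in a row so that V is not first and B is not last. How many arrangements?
By inclusion-exclusion: 5! - 2×(5-1)! + (5-2)! = 120 - 48 + 6 = 78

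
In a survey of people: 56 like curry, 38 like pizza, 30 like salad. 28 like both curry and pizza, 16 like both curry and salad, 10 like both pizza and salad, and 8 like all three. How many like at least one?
|A∪B∪C| = 56+38+30-28-16-10+8 = 78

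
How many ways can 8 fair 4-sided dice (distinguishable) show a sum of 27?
Coefficient of x^27 in (x + x² + ... + x^4)^8. By inclusion-exclusion on dice exceeding 4: Σ_j (-1)^j C(8,j)·C(27-1-4j, 7) = C(8,0)·C(26,7) - C(8,1)·C(22,7) + C(8,2)·C(18,7) - C(8,3)·C(14,7) + C(8,4)·C(10,7) = 1·657800 - 8·170544 + 28·31824 - 56·3432 + 70·120 = 728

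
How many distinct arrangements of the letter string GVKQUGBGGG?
10! / (5! × 1! × 1! × 1! × 1! × 1!) = 30240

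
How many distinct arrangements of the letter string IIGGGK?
6! / (2! × 3! × 1!) = 60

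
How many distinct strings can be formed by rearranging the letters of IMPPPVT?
7! / (1! × 1! × 1! × 1! × 3!) = 840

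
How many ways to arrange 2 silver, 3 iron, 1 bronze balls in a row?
6! / (2! × 3! × 1!) = 60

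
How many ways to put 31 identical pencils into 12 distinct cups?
C(31+12-1, 12-1) = C(42, 11) = 4280561376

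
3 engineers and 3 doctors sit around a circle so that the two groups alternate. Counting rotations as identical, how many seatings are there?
Fix one of the engineers: (3-1)! ways for the remaining engineers, × 3! ways for the doctors = 2 × 6 = 12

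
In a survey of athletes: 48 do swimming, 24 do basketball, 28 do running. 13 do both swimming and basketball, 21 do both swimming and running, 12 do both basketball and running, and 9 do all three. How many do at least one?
|A∪B∪C| = 48+24+28-13-21-12+9 = 63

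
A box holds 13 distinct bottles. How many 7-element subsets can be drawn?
C(13,7) = 13!/(7!×6!) = 1716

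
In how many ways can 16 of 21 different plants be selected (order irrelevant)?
C(21,16) = 21!/(16!×5!) = 20349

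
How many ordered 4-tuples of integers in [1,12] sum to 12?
Coefficient of x^12 in (x + x² + ... + x^12)^4. By inclusion-exclusion on dice exceeding 12: Σ_j (-1)^j C(4,j)·C(12-1-12j, 3) = C(4,0)·C(11,3) = 1·165 = 165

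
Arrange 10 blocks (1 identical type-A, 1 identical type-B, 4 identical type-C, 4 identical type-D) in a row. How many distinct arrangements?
10! / (1! × 1! × 4! × 4!) = 6300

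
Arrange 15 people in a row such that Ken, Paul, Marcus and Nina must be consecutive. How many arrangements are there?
Treat the 4 as one block: (15-4+1)! × 4! = 479001600 × 24 = 11496038400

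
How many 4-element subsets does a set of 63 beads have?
C(63,4) = 63!/(4!×59!) = 595665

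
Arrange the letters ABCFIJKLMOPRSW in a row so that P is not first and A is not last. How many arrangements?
By inclusion-exclusion: 14! - 2×(14-1)! + (14-2)! = 87178291200 - 12454041600 + 479001600 = 75203251200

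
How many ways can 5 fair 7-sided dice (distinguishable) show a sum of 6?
Coefficient of x^6 in (x + x² + ... + x^7)^5. By inclusion-exclusion on dice exceeding 7: Σ_j (-1)^j C(5,j)·C(6-1-7j, 4) = C(5,0)·C(5,4) = 1·5 = 5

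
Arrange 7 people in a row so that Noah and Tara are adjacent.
Treat as block: (7-1)! × 2! = 720 × 2 = 1440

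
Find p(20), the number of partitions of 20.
Pentagonal recurrence p(n) = p(n-1) + p(n-2) - p(n-5) - p(n-7) + p(n-12) + p(n-15) - ... gives p(0..19) = 1, 1, 2, 3, 5, 7, 11, 15, 22, 30, 42, 56, 77, 101, 135, 176, 231, 297, 385, 490. p(20) = p(19) + p(18) - p(15) - p(13) + p(8) + p(5) = 490 + 385 - 176 - 101 + 22 + 7 = 627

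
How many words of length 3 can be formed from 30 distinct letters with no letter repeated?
P(30,3) = 30!/(30-3)! = 24360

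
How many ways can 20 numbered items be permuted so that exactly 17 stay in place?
Choose the 17 fixed points C(20,17) = 1140, derange the rest: !3 = Σ_{j=0}^{3} (-1)^j·3!/j! = 6 - 6 + 3 - 1 = 2. Product = 1140 × 2 = 2280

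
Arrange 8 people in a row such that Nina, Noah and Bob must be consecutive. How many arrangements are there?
Treat the 3 as one block: (8-3+1)! × 3! = 720 × 6 = 4320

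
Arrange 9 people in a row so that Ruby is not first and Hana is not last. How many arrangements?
By inclusion-exclusion: 9! - 2×(9-1)! + (9-2)! = 362880 - 80640 + 5040 = 287280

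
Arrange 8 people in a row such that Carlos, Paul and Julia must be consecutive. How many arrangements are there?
Treat the 3 as one block: (8-3+1)! × 3! = 720 × 6 = 4320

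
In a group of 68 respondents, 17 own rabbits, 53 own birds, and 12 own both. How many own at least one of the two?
|A∪B| = |A| + |B| - |A∩B| = 17 + 53 - 12 = 58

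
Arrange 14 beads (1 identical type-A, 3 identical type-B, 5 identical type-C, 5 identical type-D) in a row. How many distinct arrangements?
14! / (1! × 3! × 5! × 5!) = 1009008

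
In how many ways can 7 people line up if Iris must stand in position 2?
Fix one position: (7-1)! = 720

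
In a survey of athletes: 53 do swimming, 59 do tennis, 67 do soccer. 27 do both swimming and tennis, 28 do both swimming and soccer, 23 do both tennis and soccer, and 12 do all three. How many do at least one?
|A∪B∪C| = 53+59+67-27-28-23+12 = 113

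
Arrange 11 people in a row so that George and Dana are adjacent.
Treat as block: (11-1)! × 2! = 3628800 × 2 = 7257600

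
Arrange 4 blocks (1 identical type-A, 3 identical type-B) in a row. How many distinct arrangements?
4! / (1! × 3!) = 4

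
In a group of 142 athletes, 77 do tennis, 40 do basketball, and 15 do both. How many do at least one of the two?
|A∪B| = |A| + |B| - |A∩B| = 77 + 40 - 15 = 102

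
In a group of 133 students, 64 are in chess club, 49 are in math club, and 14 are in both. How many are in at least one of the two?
|A∪B| = |A| + |B| - |A∩B| = 64 + 49 - 14 = 99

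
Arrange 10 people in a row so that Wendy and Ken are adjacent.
Treat as block: (10-1)! × 2! = 362880 × 2 = 725760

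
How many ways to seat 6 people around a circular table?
Circular: fix one position, arrange the rest. (6-1)! = 120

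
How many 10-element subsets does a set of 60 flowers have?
C(60,10) = 60!/(10!×50!) = 75394027566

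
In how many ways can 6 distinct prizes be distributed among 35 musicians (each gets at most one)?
P(35,6) = 35!/(35-6)! = 1168675200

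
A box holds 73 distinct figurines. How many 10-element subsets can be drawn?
C(73,10) = 73!/(10!×63!) = 621324937376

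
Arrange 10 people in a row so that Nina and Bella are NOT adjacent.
Total - adjacent = 10! - (10-1)!×2 = 3628800 - 725760 = 2903040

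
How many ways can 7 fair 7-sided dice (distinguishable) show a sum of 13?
Coefficient of x^13 in (x + x² + ... + x^7)^7. By inclusion-exclusion on dice exceeding 7: Σ_j (-1)^j C(7,j)·C(13-1-7j, 6) = C(7,0)·C(12,6) = 1·924 = 924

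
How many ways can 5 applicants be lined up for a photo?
5! = 120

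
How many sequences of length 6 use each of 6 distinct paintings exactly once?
6! = 720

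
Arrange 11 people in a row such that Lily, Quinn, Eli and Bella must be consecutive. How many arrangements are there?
Treat the 4 as one block: (11-4+1)! × 4! = 40320 × 24 = 967680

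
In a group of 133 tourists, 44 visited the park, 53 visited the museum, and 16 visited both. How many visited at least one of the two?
|A∪B| = |A| + |B| - |A∩B| = 44 + 53 - 16 = 81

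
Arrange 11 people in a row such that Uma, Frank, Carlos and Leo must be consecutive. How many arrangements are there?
Treat the 4 as one block: (11-4+1)! × 4! = 40320 × 24 = 967680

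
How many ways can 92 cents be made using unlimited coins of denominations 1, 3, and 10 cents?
Coefficient of x^92 in 1/(1-x^1) · 1/(1-x^3) · 1/(1-x^10). Case on j = number of 10-cent coins (j = 0..9); remainder r = 92 - 10j is made from {1,3} in ⌊r/3⌋+1 ways. r = 92, 82, 72, 62, 52, 42, 32, 22, 12, 2 → 31 + 28 + 25 + 21 + 18 + 15 + 11 + 8 + 5 + 1 = 163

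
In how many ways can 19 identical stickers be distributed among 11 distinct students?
C(19+11-1, 11-1) = C(29, 10) = 20030010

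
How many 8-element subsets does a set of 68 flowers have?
C(68,8) = 68!/(8!×60!) = 7392009768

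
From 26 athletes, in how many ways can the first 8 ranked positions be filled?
P(26,8) = 26!/(26-8)! = 62990928000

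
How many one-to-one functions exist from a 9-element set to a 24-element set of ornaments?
P(24,9) = 24!/(24-9)! = 474467051520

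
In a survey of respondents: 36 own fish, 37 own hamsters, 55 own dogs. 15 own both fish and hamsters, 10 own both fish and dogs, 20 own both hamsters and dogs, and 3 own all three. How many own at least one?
|A∪B∪C| = 36+37+55-15-10-20+3 = 86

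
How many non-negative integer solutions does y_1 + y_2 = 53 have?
C(53+2-1, 2-1) = C(54, 1) = 54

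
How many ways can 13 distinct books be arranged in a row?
13! = 6227020800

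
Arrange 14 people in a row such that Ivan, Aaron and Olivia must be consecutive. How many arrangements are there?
Treat the 3 as one block: (14-3+1)! × 3! = 479001600 × 6 = 2874009600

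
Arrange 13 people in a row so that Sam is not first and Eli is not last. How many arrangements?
By inclusion-exclusion: 13! - 2×(13-1)! + (13-2)! = 6227020800 - 958003200 + 39916800 = 5308934400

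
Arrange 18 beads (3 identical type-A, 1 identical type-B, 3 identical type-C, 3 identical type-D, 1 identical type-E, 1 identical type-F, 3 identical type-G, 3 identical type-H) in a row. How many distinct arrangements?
18! / (3! × 1! × 3! × 3! × 1! × 1! × 3! × 3!) = 823350528000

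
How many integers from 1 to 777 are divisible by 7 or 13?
⌊777/7⌋ + ⌊777/13⌋ - ⌊777/91⌋ = 111 + 59 - 8 = 162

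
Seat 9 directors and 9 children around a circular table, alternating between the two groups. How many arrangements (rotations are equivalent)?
Fix one of the directors: (9-1)! ways for the remaining directors, × 9! ways for the children = 40320 × 362880 = 14631321600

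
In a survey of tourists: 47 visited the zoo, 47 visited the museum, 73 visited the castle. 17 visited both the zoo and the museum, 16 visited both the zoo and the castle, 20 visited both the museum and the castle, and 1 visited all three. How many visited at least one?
|A∪B∪C| = 47+47+73-17-16-20+1 = 115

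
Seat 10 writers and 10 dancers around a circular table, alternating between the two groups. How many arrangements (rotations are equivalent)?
Fix one of the writers: (10-1)! ways for the remaining writers, × 10! ways for the dancers = 362880 × 3628800 = 1316818944000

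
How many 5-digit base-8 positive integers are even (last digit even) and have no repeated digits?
Last∈{0,2,4,6}. Last=0: 840. Last nonzero: 3×6×P(6,3) = 2160. Total = 3000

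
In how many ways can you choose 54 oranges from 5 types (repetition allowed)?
C(54+5-1, 5-1) = C(58, 4) = 424270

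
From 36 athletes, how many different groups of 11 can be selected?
C(36,11) = 36!/(11!×25!) = 600805296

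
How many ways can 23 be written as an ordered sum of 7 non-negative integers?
C(23+7-1, 7-1) = C(29, 6) = 475020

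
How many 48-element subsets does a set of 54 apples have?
C(54,48) = 54!/(48!×6!) = 25827165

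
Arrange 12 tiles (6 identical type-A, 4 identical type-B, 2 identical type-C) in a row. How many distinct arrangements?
12! / (6! × 4! × 2!) = 13860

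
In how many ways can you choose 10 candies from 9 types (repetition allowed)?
C(10+9-1, 9-1) = C(18, 8) = 43758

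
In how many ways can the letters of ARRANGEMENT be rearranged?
11! / (2! × 2! × 2! × 1! × 2! × 1! × 1!) = 2494800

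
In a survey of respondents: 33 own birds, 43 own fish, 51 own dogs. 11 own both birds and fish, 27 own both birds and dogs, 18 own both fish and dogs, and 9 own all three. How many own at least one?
|A∪B∪C| = 33+43+51-11-27-18+9 = 80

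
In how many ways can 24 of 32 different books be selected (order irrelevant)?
C(32,24) = 32!/(24!×8!) = 10518300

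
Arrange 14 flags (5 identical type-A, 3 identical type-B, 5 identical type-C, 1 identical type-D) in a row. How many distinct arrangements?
14! / (5! × 3! × 5! × 1!) = 1009008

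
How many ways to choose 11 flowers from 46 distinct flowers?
C(46,11) = 46!/(11!×35!) = 13340783196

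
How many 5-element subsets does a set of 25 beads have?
C(25,5) = 25!/(5!×20!) = 53130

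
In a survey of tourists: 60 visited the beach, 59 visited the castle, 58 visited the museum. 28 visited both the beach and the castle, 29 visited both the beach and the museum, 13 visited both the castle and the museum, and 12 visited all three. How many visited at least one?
|A∪B∪C| = 60+59+58-28-29-13+12 = 119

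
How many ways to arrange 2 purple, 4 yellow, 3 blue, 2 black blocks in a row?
11! / (2! × 4! × 3! × 2!) = 69300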